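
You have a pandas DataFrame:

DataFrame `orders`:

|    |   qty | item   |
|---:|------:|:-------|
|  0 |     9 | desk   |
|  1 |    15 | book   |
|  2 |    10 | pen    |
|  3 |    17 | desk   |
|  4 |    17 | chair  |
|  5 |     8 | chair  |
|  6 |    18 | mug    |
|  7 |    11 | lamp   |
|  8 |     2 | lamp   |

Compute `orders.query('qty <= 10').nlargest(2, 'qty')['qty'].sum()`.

19

filter rows where qty <= 10:
   qty   item
0    9   desk
2   10    pen
5    8  chair
8    2   lamp
take 2 rows with largest qty:
   qty  item
2   10   pen
0    9  desk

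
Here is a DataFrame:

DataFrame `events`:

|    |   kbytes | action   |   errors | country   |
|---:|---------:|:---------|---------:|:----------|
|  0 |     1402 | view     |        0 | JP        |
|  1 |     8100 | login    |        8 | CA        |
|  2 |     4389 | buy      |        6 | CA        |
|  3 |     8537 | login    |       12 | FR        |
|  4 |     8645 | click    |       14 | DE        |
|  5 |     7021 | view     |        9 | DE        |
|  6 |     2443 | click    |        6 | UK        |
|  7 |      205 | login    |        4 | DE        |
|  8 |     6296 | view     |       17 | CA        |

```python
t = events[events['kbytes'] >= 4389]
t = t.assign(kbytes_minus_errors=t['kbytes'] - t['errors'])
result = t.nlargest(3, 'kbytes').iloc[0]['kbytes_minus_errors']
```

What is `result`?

filter rows where kbytes >= 4389:
   kbytes action  errors country
1    8100  login       8      CA
2    4389    buy       6      CA
3    8537  login      12      FR
4    8645  click      14      DE
5    7021   view       9      DE
8    6296   view      17      CA
add column kbytes_minus_errors = t['kbytes'] - t['errors']:
   kbytes action  errors country  kbytes_minus_errors
1    8100  login       8      CA                 8092
2    4389    buy       6      CA                 4383
3    8537  login      12      FR                 8525
4    8645  click      14      DE                 8631
5    7021   view       9      DE                 7012
8    6296   view      17      CA                 6279
take 3 rows with largest kbytes:
   kbytes action  errors country  kbytes_minus_errors
4    8645  click      14      DE                 8631
3    8537  login      12      FR                 8525
1    8100  login       8      CA                 8092

8631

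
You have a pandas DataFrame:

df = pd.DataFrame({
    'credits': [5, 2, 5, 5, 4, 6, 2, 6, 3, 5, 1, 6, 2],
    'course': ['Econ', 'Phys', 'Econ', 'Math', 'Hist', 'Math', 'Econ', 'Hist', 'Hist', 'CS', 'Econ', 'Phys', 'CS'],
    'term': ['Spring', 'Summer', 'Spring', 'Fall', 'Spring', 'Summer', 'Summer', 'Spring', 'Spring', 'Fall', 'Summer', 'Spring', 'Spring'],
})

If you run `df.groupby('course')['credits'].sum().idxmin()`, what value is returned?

CS

group by course, sum of credits:
course
CS       7
Econ    13
Hist    13
Math    11
Phys     8
Name: credits, dtype: int64
The label with the smallest value is CS.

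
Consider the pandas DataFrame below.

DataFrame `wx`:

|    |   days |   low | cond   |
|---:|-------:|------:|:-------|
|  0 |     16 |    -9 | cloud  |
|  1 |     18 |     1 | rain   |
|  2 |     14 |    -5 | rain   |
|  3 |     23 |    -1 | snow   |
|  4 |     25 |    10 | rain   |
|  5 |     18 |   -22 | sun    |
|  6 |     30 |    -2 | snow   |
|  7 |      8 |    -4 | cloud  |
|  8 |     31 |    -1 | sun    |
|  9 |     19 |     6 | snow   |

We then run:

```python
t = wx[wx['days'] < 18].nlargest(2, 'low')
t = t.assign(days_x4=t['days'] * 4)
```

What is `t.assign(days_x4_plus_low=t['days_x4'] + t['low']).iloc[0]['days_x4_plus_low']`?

filter rows where days < 18:
   days  low   cond
0    16   -9  cloud
2    14   -5   rain
7     8   -4  cloud
take 2 rows with largest low:
   days  low   cond
7     8   -4  cloud
2    14   -5   rain
add column days_x4 = t['days'] * 4:
   days  low   cond  days_x4
7     8   -4  cloud       32
2    14   -5   rain       56
add column days_x4_plus_low = t['days_x4'] + t['low']:
   days  low   cond  days_x4  days_x4_plus_low
7     8   -4  cloud       32                28
2    14   -5   rain       56                51
value at position 0, column 'days_x4_plus_low' → 28

28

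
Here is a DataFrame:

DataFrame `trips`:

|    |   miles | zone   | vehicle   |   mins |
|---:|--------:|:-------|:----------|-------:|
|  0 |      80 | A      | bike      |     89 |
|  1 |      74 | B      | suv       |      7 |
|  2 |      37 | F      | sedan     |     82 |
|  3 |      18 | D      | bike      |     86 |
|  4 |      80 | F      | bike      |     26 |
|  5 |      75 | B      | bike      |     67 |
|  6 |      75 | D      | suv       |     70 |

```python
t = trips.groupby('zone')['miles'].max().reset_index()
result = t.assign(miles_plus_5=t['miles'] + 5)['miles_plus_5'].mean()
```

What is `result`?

group by zone, max of miles:
zone
A    80
B    75
D    75
F    80
Name: miles, dtype: int64
reset_index():
  zone  miles
0    A     80
1    B     75
2    D     75
3    F     80
add column miles_plus_5 = t['miles'] + 5:
  zone  miles  miles_plus_5
0    A     80            85
1    B     75            80
2    D     75            80
3    F     80            85

82.5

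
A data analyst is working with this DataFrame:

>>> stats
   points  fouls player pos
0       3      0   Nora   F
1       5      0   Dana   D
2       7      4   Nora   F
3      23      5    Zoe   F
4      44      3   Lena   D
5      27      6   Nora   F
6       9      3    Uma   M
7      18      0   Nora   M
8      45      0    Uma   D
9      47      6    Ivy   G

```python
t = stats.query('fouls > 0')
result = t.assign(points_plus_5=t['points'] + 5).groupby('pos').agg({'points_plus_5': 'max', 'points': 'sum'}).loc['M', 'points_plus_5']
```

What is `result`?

filter rows where fouls > 0:
   points  fouls player pos
2       7      4   Nora   F
3      23      5    Zoe   F
4      44      3   Lena   D
5      27      6   Nora   F
6       9      3    Uma   M
9      47      6    Ivy   G
add column points_plus_5 = t['points'] + 5:
   points  fouls player pos  points_plus_5
2       7      4   Nora   F             12
3      23      5    Zoe   F             28
4      44      3   Lena   D             49
5      27      6   Nora   F             32
6       9      3    Uma   M             14
9      47      6    Ivy   G             52
group by pos: max(points_plus_5), sum(points):
     points_plus_5  points
pos                       
D               49      44
F               32      57
G               52      47
M               14       9

14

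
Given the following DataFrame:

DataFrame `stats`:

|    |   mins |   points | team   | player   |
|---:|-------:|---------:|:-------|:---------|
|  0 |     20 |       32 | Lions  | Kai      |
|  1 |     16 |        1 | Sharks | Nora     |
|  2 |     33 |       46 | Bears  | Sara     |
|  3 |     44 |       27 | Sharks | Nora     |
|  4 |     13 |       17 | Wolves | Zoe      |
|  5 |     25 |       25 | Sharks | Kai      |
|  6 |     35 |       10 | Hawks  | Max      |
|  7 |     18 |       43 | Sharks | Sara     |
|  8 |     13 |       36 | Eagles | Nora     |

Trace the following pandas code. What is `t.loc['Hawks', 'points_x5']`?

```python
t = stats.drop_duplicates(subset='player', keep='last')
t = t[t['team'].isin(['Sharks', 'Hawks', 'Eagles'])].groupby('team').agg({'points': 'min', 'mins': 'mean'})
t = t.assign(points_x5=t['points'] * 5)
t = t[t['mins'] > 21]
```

drop duplicate player (keep=last):
   mins  points    team player
4    13      17  Wolves    Zoe
5    25      25  Sharks    Kai
6    35      10   Hawks    Max
7    18      43  Sharks   Sara
8    13      36  Eagles   Nora
filter rows where team in ['Sharks', 'Hawks', 'Eagles']:
   mins  points    team player
5    25      25  Sharks    Kai
6    35      10   Hawks    Max
7    18      43  Sharks   Sara
8    13      36  Eagles   Nora
group by team: min(points), mean(mins):
        points  mins
team                
Eagles      36  13.0
Hawks       10  35.0
Sharks      25  21.5
add column points_x5 = t['points'] * 5:
        points  mins  points_x5
team                           
Eagles      36  13.0        180
Hawks       10  35.0         50
Sharks      25  21.5        125
filter rows where mins > 21:
        points  mins  points_x5
team                           
Hawks       10  35.0         50
Sharks      25  21.5        125
Hence 50.

50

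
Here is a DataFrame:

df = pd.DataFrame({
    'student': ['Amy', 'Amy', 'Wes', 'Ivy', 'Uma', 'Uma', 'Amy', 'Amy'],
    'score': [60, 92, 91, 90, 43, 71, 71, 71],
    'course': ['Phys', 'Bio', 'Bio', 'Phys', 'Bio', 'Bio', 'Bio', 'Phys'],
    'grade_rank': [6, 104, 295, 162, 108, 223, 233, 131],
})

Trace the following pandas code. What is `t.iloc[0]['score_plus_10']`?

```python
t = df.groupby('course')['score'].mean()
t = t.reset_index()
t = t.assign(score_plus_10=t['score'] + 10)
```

83.6

group by course, mean of score:
course
Bio     73.600000
Phys    73.666667
Name: score, dtype: float64
reset_index():
  course      score
0    Bio  73.600000
1   Phys  73.666667
add column score_plus_10 = t['score'] + 10:
  course      score  score_plus_10
0    Bio  73.600000      83.600000
1   Phys  73.666667      83.666667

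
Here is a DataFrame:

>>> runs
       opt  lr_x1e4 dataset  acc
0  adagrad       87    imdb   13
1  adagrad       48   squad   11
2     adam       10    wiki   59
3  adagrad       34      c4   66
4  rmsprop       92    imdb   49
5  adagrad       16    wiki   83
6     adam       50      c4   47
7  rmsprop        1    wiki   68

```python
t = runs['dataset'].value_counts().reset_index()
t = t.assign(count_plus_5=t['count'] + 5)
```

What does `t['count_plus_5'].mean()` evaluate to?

7.0

value_counts of dataset:
dataset
wiki     3
imdb     2
c4       2
squad    1
Name: count, dtype: int64
reset_index():
  dataset  count
0    wiki      3
1    imdb      2
2      c4      2
3   squad      1
add column count_plus_5 = t['count'] + 5:
  dataset  count  count_plus_5
0    wiki      3             8
1    imdb      2             7
2      c4      2             7
3   squad      1             6
Reading off the mean of column 'count_plus_5', we get 7.0.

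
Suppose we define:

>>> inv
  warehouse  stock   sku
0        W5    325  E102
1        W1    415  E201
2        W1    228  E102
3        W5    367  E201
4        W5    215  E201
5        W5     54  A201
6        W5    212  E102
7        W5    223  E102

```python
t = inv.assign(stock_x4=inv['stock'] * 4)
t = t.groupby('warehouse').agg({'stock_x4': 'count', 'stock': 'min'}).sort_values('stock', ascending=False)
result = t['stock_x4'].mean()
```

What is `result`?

add column stock_x4 = inv['stock'] * 4:
  warehouse  stock   sku  stock_x4
0        W5    325  E102      1300
1        W1    415  E201      1660
2        W1    228  E102       912
3        W5    367  E201      1468
4        W5    215  E201       860
5        W5     54  A201       216
6        W5    212  E102       848
7        W5    223  E102       892
group by warehouse: count(stock_x4), min(stock):
           stock_x4  stock
warehouse                 
W1                2    228
W5                6     54
sort by stock descending:
           stock_x4  stock
warehouse                 
W1                2    228
W5                6     54
Hence 4.0.

4.0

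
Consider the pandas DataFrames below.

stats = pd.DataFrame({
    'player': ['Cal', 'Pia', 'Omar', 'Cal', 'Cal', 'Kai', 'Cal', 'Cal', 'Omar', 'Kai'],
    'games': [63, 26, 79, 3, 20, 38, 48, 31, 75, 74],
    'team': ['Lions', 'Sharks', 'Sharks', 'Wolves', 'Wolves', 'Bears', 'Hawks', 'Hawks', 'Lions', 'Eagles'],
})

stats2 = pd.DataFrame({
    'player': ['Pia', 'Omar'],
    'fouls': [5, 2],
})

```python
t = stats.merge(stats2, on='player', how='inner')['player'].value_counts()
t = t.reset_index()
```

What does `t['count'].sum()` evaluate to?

3

merge on 'player' (how='inner') → 3 rows:
  player  games    team  fouls
0    Pia     26  Sharks      5
1   Omar     79  Sharks      2
2   Omar     75   Lions      2
value_counts of player:
player
Omar    2
Pia     1
Name: count, dtype: int64
reset_index():
  player  count
0   Omar      2
1    Pia      1
sum of column 'count' → 3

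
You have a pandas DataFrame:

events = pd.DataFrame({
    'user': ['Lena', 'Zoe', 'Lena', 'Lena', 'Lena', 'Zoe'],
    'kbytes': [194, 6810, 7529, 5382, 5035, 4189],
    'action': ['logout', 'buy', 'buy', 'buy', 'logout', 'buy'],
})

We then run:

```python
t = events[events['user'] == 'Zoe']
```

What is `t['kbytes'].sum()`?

filter rows where user == 'Zoe':
  user  kbytes action
1  Zoe    6810    buy
5  Zoe    4189    buy
Finally, sum of column 'kbytes' = 10999.

10999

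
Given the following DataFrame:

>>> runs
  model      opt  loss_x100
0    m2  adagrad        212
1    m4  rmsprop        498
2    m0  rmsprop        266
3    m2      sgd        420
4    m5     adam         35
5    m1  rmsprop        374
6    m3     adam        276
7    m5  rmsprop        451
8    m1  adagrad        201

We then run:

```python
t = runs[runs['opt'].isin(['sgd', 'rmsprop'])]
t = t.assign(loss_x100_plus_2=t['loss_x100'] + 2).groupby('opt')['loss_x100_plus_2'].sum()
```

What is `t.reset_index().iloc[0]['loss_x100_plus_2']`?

filter rows where opt in ['sgd', 'rmsprop']:
  model      opt  loss_x100
1    m4  rmsprop        498
2    m0  rmsprop        266
3    m2      sgd        420
5    m1  rmsprop        374
7    m5  rmsprop        451
add column loss_x100_plus_2 = t['loss_x100'] + 2:
  model      opt  loss_x100  loss_x100_plus_2
1    m4  rmsprop        498               500
2    m0  rmsprop        266               268
3    m2      sgd        420               422
5    m1  rmsprop        374               376
7    m5  rmsprop        451               453
group by opt, sum of loss_x100_plus_2:
opt
rmsprop    1597
sgd         422
Name: loss_x100_plus_2, dtype: int64
reset_index():
       opt  loss_x100_plus_2
0  rmsprop              1597
1      sgd               422
value at position 0, column 'loss_x100_plus_2' → 1597

1597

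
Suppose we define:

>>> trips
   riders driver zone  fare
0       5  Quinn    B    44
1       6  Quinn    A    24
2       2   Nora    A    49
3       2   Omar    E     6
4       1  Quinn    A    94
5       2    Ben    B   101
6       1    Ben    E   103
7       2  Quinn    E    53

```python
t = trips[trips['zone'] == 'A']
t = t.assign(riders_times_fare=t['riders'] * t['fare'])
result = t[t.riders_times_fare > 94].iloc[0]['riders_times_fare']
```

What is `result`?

filter rows where zone == 'A':
   riders driver zone  fare
1       6  Quinn    A    24
2       2   Nora    A    49
4       1  Quinn    A    94
add column riders_times_fare = t['riders'] * t['fare']:
   riders driver zone  fare  riders_times_fare
1       6  Quinn    A    24                144
2       2   Nora    A    49                 98
4       1  Quinn    A    94                 94
filter rows where riders_times_fare > 94:
   riders driver zone  fare  riders_times_fare
1       6  Quinn    A    24                144
2       2   Nora    A    49                 98
Reading off the value at position 0, column 'riders_times_fare', we get 144.

144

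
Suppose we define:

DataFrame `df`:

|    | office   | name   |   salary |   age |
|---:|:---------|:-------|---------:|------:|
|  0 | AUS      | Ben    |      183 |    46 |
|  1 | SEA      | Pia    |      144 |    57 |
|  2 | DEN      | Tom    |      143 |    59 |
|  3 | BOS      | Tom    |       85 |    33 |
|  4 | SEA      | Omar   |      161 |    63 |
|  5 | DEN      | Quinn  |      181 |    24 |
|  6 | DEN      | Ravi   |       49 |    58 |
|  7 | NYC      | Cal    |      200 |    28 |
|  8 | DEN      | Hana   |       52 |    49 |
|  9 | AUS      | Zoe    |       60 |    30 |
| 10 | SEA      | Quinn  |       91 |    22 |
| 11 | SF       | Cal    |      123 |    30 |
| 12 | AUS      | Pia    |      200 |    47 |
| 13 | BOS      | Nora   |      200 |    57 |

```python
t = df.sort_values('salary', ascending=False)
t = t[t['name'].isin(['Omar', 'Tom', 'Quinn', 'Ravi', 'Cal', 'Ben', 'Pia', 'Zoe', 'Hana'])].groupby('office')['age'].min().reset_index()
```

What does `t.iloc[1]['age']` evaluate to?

sort by salary descending:
   office   name  salary  age
7     NYC    Cal     200   28
12    AUS    Pia     200   47
13    BOS   Nora     200   57
0     AUS    Ben     183   46
5     DEN  Quinn     181   24
4     SEA   Omar     161   63
1     SEA    Pia     144   57
2     DEN    Tom     143   59
11     SF    Cal     123   30
10    SEA  Quinn      91   22
3     BOS    Tom      85   33
9     AUS    Zoe      60   30
8     DEN   Hana      52   49
6     DEN   Ravi      49   58
filter rows where name in ['Omar', 'Tom', 'Quinn', 'Ravi', 'Cal', 'Ben', 'Pia', 'Zoe', 'Hana']:
   office   name  salary  age
7     NYC    Cal     200   28
12    AUS    Pia     200   47
0     AUS    Ben     183   46
5     DEN  Quinn     181   24
4     SEA   Omar     161   63
1     SEA    Pia     144   57
2     DEN    Tom     143   59
11     SF    Cal     123   30
10    SEA  Quinn      91   22
3     BOS    Tom      85   33
9     AUS    Zoe      60   30
8     DEN   Hana      52   49
6     DEN   Ravi      49   58
group by office, min of age:
office
AUS    30
BOS    33
DEN    24
NYC    28
SEA    22
SF     30
Name: age, dtype: int64
reset_index():
  office  age
0    AUS   30
1    BOS   33
2    DEN   24
3    NYC   28
4    SEA   22
5     SF   30
Taking the value at position 1, column 'age' gives 33.

33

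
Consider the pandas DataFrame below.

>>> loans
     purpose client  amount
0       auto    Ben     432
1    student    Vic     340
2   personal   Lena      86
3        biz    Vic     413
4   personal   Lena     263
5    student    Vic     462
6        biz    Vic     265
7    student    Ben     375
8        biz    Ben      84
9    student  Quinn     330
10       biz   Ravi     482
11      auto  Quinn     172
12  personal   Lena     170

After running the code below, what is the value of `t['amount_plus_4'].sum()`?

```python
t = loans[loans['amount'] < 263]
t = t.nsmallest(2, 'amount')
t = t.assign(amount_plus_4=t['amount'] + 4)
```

filter rows where amount < 263:
     purpose client  amount
2   personal   Lena      86
8        biz    Ben      84
11      auto  Quinn     172
12  personal   Lena     170
take 2 rows with smallest amount:
    purpose client  amount
8       biz    Ben      84
2  personal   Lena      86
add column amount_plus_4 = t['amount'] + 4:
    purpose client  amount  amount_plus_4
8       biz    Ben      84             88
2  personal   Lena      86             90
sum of column 'amount_plus_4' → 178

178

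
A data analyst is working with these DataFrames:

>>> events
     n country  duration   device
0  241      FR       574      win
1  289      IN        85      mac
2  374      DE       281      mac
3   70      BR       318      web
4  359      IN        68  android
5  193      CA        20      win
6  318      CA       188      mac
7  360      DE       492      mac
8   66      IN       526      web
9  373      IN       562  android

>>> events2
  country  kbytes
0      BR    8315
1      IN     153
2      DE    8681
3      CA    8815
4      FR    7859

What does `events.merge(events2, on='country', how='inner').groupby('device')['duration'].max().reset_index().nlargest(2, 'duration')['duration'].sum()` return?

merge on 'country' (how='inner') → 10 rows:
     n country  duration   device  kbytes
0  241      FR       574      win    7859
1  289      IN        85      mac     153
2  374      DE       281      mac    8681
3   70      BR       318      web    8315
4  359      IN        68  android     153
5  193      CA        20      win    8815
6  318      CA       188      mac    8815
7  360      DE       492      mac    8681
8   66      IN       526      web     153
9  373      IN       562  android     153
group by device, max of duration:
device
android    562
mac        492
web        526
win        574
Name: duration, dtype: int64
reset_index():
    device  duration
0  android       562
1      mac       492
2      web       526
3      win       574
take 2 rows with largest duration:
    device  duration
3      win       574
0  android       562

1136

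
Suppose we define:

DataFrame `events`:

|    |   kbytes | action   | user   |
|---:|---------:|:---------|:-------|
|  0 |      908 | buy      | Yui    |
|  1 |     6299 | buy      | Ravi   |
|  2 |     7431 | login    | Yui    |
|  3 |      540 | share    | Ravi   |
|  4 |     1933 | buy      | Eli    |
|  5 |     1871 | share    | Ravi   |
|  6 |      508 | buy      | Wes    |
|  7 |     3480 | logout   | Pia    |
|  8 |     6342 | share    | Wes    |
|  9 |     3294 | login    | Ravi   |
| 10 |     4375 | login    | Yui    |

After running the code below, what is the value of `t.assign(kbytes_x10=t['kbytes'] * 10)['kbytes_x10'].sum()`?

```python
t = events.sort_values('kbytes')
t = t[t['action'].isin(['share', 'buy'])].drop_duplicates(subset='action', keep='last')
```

126410

sort by kbytes:
    kbytes  action  user
6      508     buy   Wes
3      540   share  Ravi
0      908     buy   Yui
5     1871   share  Ravi
4     1933     buy   Eli
9     3294   login  Ravi
7     3480  logout   Pia
10    4375   login   Yui
1     6299     buy  Ravi
8     6342   share   Wes
2     7431   login   Yui
filter rows where action in ['share', 'buy']:
   kbytes action  user
6     508    buy   Wes
3     540  share  Ravi
0     908    buy   Yui
5    1871  share  Ravi
4    1933    buy   Eli
1    6299    buy  Ravi
8    6342  share   Wes
drop duplicate action (keep=last):
   kbytes action  user
1    6299    buy  Ravi
8    6342  share   Wes
add column kbytes_x10 = t['kbytes'] * 10:
   kbytes action  user  kbytes_x10
1    6299    buy  Ravi       62990
8    6342  share   Wes       63420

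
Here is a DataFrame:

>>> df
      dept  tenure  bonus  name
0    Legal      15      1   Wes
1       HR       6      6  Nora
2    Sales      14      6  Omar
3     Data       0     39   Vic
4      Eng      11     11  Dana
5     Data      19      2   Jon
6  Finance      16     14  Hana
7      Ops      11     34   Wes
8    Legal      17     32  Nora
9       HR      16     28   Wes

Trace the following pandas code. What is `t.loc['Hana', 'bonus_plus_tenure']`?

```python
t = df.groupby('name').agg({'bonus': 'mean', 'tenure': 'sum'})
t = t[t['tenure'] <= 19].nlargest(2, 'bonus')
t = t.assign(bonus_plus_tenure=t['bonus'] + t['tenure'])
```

group by name: mean(bonus), sum(tenure):
      bonus  tenure
name               
Dana   11.0      11
Hana   14.0      16
Jon     2.0      19
Nora   19.0      23
Omar    6.0      14
Vic    39.0       0
Wes    21.0      42
filter rows where tenure <= 19:
      bonus  tenure
name               
Dana   11.0      11
Hana   14.0      16
Jon     2.0      19
Omar    6.0      14
Vic    39.0       0
take 2 rows with largest bonus:
      bonus  tenure
name               
Vic    39.0       0
Hana   14.0      16
add column bonus_plus_tenure = t['bonus'] + t['tenure']:
      bonus  tenure  bonus_plus_tenure
name                                  
Vic    39.0       0               39.0
Hana   14.0      16               30.0

30.0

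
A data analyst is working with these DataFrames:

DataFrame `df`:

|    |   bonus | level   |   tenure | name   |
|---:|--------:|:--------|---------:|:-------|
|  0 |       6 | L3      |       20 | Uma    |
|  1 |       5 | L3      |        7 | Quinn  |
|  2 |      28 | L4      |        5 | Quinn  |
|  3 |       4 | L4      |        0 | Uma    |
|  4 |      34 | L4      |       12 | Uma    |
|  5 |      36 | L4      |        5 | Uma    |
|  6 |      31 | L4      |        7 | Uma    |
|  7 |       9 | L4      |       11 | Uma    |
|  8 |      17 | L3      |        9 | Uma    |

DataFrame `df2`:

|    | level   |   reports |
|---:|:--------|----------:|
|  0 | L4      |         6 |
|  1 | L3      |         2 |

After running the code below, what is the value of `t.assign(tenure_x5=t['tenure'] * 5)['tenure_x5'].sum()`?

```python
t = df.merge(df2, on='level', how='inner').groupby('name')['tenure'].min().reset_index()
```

25

merge on 'level' (how='inner') → 9 rows:
   bonus level  tenure   name  reports
0      6    L3      20    Uma        2
1      5    L3       7  Quinn        2
2     28    L4       5  Quinn        6
3      4    L4       0    Uma        6
4     34    L4      12    Uma        6
5     36    L4       5    Uma        6
6     31    L4       7    Uma        6
7      9    L4      11    Uma        6
8     17    L3       9    Uma        2
group by name, min of tenure:
name
Quinn    5
Uma      0
Name: tenure, dtype: int64
reset_index():
    name  tenure
0  Quinn       5
1    Uma       0
add column tenure_x5 = t['tenure'] * 5:
    name  tenure  tenure_x5
0  Quinn       5         25
1    Uma       0          0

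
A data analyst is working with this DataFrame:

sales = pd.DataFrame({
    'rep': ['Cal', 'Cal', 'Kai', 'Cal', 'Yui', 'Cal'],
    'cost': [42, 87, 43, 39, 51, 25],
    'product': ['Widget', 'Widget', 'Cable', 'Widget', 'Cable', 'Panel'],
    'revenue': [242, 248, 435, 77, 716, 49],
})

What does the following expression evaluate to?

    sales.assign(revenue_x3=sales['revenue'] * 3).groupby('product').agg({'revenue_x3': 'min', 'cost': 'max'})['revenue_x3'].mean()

561.0

add column revenue_x3 = sales['revenue'] * 3:
   rep  cost product  revenue  revenue_x3
0  Cal    42  Widget      242         726
1  Cal    87  Widget      248         744
2  Kai    43   Cable      435        1305
3  Cal    39  Widget       77         231
4  Yui    51   Cable      716        2148
5  Cal    25   Panel       49         147
group by product: min(revenue_x3), max(cost):
         revenue_x3  cost
product                  
Cable          1305    51
Panel           147    25
Widget          231    87
Taking the mean of column 'revenue_x3' gives 561.0.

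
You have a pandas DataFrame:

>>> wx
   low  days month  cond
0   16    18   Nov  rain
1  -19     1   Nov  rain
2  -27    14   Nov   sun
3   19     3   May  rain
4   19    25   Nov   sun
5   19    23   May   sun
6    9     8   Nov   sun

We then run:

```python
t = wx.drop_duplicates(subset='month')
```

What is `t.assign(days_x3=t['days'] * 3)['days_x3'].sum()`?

drop duplicate month (keep=first):
   low  days month  cond
0   16    18   Nov  rain
3   19     3   May  rain
add column days_x3 = t['days'] * 3:
   low  days month  cond  days_x3
0   16    18   Nov  rain       54
3   19     3   May  rain        9

63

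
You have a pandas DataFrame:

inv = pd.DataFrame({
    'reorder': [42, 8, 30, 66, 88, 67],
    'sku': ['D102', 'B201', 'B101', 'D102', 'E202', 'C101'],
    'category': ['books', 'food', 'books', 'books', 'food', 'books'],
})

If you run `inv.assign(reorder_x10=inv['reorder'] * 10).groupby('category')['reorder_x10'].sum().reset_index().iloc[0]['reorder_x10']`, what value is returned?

add column reorder_x10 = inv['reorder'] * 10:
   reorder   sku category  reorder_x10
0       42  D102    books          420
1        8  B201     food           80
2       30  B101    books          300
3       66  D102    books          660
4       88  E202     food          880
5       67  C101    books          670
group by category, sum of reorder_x10:
category
books    2050
food      960
Name: reorder_x10, dtype: int64
reset_index():
  category  reorder_x10
0    books         2050
1     food          960
Finally, value at position 0, column 'reorder_x10' = 2050.

2050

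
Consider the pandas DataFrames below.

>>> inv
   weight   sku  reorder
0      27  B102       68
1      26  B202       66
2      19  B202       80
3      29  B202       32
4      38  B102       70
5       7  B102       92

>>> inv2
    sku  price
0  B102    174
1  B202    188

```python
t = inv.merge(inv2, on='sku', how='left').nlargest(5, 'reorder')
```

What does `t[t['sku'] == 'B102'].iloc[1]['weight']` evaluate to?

38

merge on 'sku' (how='left') → 6 rows:
   weight   sku  reorder  price
0      27  B102       68    174
1      26  B202       66    188
2      19  B202       80    188
3      29  B202       32    188
4      38  B102       70    174
5       7  B102       92    174
take 5 rows with largest reorder:
   weight   sku  reorder  price
5       7  B102       92    174
2      19  B202       80    188
4      38  B102       70    174
0      27  B102       68    174
1      26  B202       66    188
filter rows where sku == 'B102':
   weight   sku  reorder  price
5       7  B102       92    174
4      38  B102       70    174
0      27  B102       68    174
Then the value at position 1, column 'weight': 38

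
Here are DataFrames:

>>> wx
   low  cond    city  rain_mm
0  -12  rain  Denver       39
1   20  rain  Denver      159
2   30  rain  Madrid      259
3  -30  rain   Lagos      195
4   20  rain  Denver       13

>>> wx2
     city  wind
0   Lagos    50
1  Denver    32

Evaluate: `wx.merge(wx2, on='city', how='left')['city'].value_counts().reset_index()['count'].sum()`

5

merge on 'city' (how='left') → 5 rows:
   low  cond    city  rain_mm  wind
0  -12  rain  Denver       39  32.0
1   20  rain  Denver      159  32.0
2   30  rain  Madrid      259   NaN
3  -30  rain   Lagos      195  50.0
4   20  rain  Denver       13  32.0
value_counts of city:
city
Denver    3
Madrid    1
Lagos     1
Name: count, dtype: int64
reset_index():
     city  count
0  Denver      3
1  Madrid      1
2   Lagos      1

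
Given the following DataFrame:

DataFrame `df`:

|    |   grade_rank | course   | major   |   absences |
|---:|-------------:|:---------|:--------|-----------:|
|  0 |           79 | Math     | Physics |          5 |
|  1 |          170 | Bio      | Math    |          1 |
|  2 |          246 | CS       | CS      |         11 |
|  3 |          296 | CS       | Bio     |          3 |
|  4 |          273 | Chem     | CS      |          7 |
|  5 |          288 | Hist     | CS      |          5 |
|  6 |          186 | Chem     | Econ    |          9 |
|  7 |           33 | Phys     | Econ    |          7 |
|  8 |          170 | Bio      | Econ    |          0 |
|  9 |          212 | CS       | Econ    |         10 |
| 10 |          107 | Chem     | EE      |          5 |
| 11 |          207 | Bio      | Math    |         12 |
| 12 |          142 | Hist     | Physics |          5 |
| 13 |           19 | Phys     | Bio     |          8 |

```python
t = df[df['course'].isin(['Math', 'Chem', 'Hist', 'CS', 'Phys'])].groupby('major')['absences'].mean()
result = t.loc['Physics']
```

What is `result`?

5.0

filter rows where course in ['Math', 'Chem', 'Hist', 'CS', 'Phys']:
    grade_rank course    major  absences
0           79   Math  Physics         5
2          246     CS       CS        11
3          296     CS      Bio         3
4          273   Chem       CS         7
5          288   Hist       CS         5
6          186   Chem     Econ         9
7           33   Phys     Econ         7
9          212     CS     Econ        10
10         107   Chem       EE         5
12         142   Hist  Physics         5
13          19   Phys      Bio         8
group by major, mean of absences:
major
Bio        5.500000
CS         7.666667
EE         5.000000
Econ       8.666667
Physics    5.000000
Name: absences, dtype: float64
Hence 5.0.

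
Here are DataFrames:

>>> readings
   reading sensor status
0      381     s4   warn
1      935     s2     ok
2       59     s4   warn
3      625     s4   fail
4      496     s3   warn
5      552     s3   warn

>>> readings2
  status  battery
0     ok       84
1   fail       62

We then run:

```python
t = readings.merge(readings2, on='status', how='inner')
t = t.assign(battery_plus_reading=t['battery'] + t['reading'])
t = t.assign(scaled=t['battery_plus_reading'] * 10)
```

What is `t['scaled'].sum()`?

17060

merge on 'status' (how='inner') → 2 rows:
   reading sensor status  battery
0      935     s2     ok       84
1      625     s4   fail       62
add column battery_plus_reading = t['battery'] + t['reading']:
   reading sensor status  battery  battery_plus_reading
0      935     s2     ok       84                  1019
1      625     s4   fail       62                   687
add column scaled = t['battery_plus_reading'] * 10:
   reading sensor status  battery  battery_plus_reading  scaled
0      935     s2     ok       84                  1019   10190
1      625     s4   fail       62                   687    6870
Hence 17060.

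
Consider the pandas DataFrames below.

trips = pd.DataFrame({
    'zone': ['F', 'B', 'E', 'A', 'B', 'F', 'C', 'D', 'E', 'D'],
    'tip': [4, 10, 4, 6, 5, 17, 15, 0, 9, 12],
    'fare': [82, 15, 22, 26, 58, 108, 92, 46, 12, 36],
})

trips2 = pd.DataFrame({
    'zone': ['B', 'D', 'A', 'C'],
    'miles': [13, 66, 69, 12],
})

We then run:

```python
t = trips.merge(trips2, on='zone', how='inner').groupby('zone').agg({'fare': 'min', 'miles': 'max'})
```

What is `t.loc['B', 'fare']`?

merge on 'zone' (how='inner') → 6 rows:
  zone  tip  fare  miles
0    B   10    15     13
1    A    6    26     69
2    B    5    58     13
3    C   15    92     12
4    D    0    46     66
5    D   12    36     66
group by zone: min(fare), max(miles):
      fare  miles
zone             
A       26     69
B       15     13
C       92     12
D       36     66
Hence 15.

15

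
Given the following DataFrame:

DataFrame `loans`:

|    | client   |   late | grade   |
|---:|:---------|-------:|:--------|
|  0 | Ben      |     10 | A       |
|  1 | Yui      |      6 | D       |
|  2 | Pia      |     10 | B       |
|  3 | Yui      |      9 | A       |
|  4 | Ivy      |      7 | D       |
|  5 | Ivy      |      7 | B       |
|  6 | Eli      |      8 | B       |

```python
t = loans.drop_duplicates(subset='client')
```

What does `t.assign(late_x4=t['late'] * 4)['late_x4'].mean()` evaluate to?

drop duplicate client (keep=first):
  client  late grade
0    Ben    10     A
1    Yui     6     D
2    Pia    10     B
4    Ivy     7     D
6    Eli     8     B
add column late_x4 = t['late'] * 4:
  client  late grade  late_x4
0    Ben    10     A       40
1    Yui     6     D       24
2    Pia    10     B       40
4    Ivy     7     D       28
6    Eli     8     B       32
Taking the mean of column 'late_x4' gives 32.8.

32.8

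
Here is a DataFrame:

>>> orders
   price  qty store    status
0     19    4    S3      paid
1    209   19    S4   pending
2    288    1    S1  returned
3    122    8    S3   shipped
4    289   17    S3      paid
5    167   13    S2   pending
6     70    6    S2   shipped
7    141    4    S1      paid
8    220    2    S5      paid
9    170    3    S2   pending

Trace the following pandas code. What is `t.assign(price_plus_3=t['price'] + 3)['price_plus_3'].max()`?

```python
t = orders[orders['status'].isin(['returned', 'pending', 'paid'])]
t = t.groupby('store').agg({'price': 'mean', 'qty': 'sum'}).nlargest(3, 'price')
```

filter rows where status in ['returned', 'pending', 'paid']:
   price  qty store    status
0     19    4    S3      paid
1    209   19    S4   pending
2    288    1    S1  returned
4    289   17    S3      paid
5    167   13    S2   pending
7    141    4    S1      paid
8    220    2    S5      paid
9    170    3    S2   pending
group by store: mean(price), sum(qty):
       price  qty
store            
S1     214.5    5
S2     168.5   16
S3     154.0   21
S4     209.0   19
S5     220.0    2
take 3 rows with largest price:
       price  qty
store            
S5     220.0    2
S1     214.5    5
S4     209.0   19
add column price_plus_3 = t['price'] + 3:
       price  qty  price_plus_3
store                          
S5     220.0    2         223.0
S1     214.5    5         217.5
S4     209.0   19         212.0
The max of column 'price_plus_3' is 223.0.

223.0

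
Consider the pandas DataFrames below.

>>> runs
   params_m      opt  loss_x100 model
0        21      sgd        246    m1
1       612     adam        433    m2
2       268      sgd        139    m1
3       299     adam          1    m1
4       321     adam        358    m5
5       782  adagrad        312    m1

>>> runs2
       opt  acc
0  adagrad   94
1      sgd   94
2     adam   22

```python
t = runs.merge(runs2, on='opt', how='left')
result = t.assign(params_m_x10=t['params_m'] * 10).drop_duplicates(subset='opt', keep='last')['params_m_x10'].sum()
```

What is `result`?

13710

merge on 'opt' (how='left') → 6 rows:
   params_m      opt  loss_x100 model  acc
0        21      sgd        246    m1   94
1       612     adam        433    m2   22
2       268      sgd        139    m1   94
3       299     adam          1    m1   22
4       321     adam        358    m5   22
5       782  adagrad        312    m1   94
add column params_m_x10 = t['params_m'] * 10:
   params_m      opt  loss_x100 model  acc  params_m_x10
0        21      sgd        246    m1   94           210
1       612     adam        433    m2   22          6120
2       268      sgd        139    m1   94          2680
3       299     adam          1    m1   22          2990
4       321     adam        358    m5   22          3210
5       782  adagrad        312    m1   94          7820
drop duplicate opt (keep=last):
   params_m      opt  loss_x100 model  acc  params_m_x10
2       268      sgd        139    m1   94          2680
4       321     adam        358    m5   22          3210
5       782  adagrad        312    m1   94          7820
Taking the sum of column 'params_m_x10' gives 13710.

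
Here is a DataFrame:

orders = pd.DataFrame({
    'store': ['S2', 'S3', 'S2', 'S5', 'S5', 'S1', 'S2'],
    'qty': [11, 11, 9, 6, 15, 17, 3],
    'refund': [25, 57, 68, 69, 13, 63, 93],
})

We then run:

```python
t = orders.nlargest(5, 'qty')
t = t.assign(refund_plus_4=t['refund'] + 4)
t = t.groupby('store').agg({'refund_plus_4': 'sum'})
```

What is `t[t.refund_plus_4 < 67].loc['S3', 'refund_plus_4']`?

61

take 5 rows with largest qty:
  store  qty  refund
5    S1   17      63
4    S5   15      13
0    S2   11      25
1    S3   11      57
2    S2    9      68
add column refund_plus_4 = t['refund'] + 4:
  store  qty  refund  refund_plus_4
5    S1   17      63             67
4    S5   15      13             17
0    S2   11      25             29
1    S3   11      57             61
2    S2    9      68             72
group by store, sum of refund_plus_4:
       refund_plus_4
store               
S1                67
S2               101
S3                61
S5                17
filter rows where refund_plus_4 < 67:
       refund_plus_4
store               
S3                61
S5                17
Reading off the value at row 'S3', column 'refund_plus_4', we get 61.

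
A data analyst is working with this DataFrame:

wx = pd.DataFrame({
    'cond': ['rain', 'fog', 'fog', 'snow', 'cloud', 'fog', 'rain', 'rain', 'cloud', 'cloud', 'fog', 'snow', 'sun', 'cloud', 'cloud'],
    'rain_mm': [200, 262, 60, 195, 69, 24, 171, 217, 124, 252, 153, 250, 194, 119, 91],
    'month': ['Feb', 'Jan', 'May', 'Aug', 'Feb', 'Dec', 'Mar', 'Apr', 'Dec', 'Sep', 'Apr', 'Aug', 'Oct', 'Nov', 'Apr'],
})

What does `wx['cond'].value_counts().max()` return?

5

value_counts of cond:
cond
cloud    5
fog      4
rain     3
snow     2
sun      1
Name: count, dtype: int64
So max() = 5.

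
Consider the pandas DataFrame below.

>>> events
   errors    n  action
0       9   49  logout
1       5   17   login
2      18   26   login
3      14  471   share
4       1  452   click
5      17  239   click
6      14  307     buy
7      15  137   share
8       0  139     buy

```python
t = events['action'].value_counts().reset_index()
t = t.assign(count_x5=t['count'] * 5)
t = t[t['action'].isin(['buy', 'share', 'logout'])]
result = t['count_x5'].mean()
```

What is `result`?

8.33333333333

value_counts of action:
action
login     2
share     2
click     2
buy       2
logout    1
Name: count, dtype: int64
reset_index():
   action  count
0   login      2
1   share      2
2   click      2
3     buy      2
4  logout      1
add column count_x5 = t['count'] * 5:
   action  count  count_x5
0   login      2        10
1   share      2        10
2   click      2        10
3     buy      2        10
4  logout      1         5
filter rows where action in ['buy', 'share', 'logout']:
   action  count  count_x5
1   share      2        10
3     buy      2        10
4  logout      1         5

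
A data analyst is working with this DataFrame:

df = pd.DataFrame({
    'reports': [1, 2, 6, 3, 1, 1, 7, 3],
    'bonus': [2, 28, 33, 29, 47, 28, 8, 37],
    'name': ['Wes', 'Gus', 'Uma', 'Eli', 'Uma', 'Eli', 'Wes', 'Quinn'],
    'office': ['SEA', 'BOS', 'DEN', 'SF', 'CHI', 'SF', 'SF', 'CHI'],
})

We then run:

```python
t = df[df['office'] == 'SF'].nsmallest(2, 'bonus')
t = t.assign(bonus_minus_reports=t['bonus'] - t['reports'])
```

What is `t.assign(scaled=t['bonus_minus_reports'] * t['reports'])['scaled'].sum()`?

34

filter rows where office == 'SF':
   reports  bonus name office
3        3     29  Eli     SF
5        1     28  Eli     SF
6        7      8  Wes     SF
take 2 rows with smallest bonus:
   reports  bonus name office
6        7      8  Wes     SF
5        1     28  Eli     SF
add column bonus_minus_reports = t['bonus'] - t['reports']:
   reports  bonus name office  bonus_minus_reports
6        7      8  Wes     SF                    1
5        1     28  Eli     SF                   27
add column scaled = t['bonus_minus_reports'] * t['reports']:
   reports  bonus name office  bonus_minus_reports  scaled
6        7      8  Wes     SF                    1       7
5        1     28  Eli     SF                   27      27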